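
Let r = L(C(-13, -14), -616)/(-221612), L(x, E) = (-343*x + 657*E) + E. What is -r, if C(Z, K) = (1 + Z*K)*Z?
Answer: 24157/13036 ≈ 1.8531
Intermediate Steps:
C(Z, K) = Z*(1 + K*Z) (C(Z, K) = (1 + K*Z)*Z = Z*(1 + K*Z))
L(x, E) = -343*x + 658*E
r = -24157/13036 (r = (-(-4459)*(1 - 14*(-13)) + 658*(-616))/(-221612) = (-(-4459)*(1 + 182) - 405328)*(-1/221612) = (-(-4459)*183 - 405328)*(-1/221612) = (-343*(-2379) - 405328)*(-1/221612) = (815997 - 405328)*(-1/221612) = 410669*(-1/221612) = -24157/13036 ≈ -1.8531)
-r = -1*(-24157/13036) = 24157/13036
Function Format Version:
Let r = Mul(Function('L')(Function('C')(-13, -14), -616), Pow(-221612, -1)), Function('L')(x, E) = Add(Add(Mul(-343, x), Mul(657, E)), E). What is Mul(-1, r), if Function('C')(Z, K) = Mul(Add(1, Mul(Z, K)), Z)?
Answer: Rational(24157, 13036) ≈ 1.8531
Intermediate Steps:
Function('C')(Z, K) = Mul(Z, Add(1, Mul(K, Z))) (Function('C')(Z, K) = Mul(Add(1, Mul(K, Z)), Z) = Mul(Z, Add(1, Mul(K, Z))))
Function('L')(x, E) = Add(Mul(-343, x), Mul(658, E))
r = Rational(-24157, 13036) (r = Mul(Add(Mul(-343, Mul(-13, Add(1, Mul(-14, -13)))), Mul(658, -616)), Pow(-221612, -1)) = Mul(Add(Mul(-343, Mul(-13, Add(1, 182))), -405328), Rational(-1, 221612)) = Mul(Add(Mul(-343, Mul(-13, 183)), -405328), Rational(-1, 221612)) = Mul(Add(Mul(-343, -2379), -405328), Rational(-1, 221612)) = Mul(Add(815997, -405328), Rational(-1, 221612)) = Mul(410669, Rational(-1, 221612)) = Rational(-24157, 13036) ≈ -1.8531)
Mul(-1, r) = Mul(-1, Rational(-24157, 13036)) = Rational(24157, 13036)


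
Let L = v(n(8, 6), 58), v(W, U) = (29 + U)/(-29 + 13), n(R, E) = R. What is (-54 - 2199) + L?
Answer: -36135/16 ≈ -2258.4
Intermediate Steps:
v(W, U) = -29/16 - U/16 (v(W, U) = (29 + U)/(-16) = (29 + U)*(-1/16) = -29/16 - U/16)
L = -87/16 (L = -29/16 - 1/16*58 = -29/16 - 29/8 = -87/16 ≈ -5.4375)
(-54 - 2199) + L = (-54 - 2199) - 87/16 = -2253 - 87/16 = -36135/16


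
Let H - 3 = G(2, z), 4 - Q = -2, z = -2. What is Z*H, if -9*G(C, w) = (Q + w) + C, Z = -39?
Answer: -91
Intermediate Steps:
Q = 6 (Q = 4 - 1*(-2) = 4 + 2 = 6)
G(C, w) = -2/3 - C/9 - w/9 (G(C, w) = -((6 + w) + C)/9 = -(6 + C + w)/9 = -2/3 - C/9 - w/9)
H = 7/3 (H = 3 + (-2/3 - 1/9*2 - 1/9*(-2)) = 3 + (-2/3 - 2/9 + 2/9) = 3 - 2/3 = 7/3 ≈ 2.3333)
Z*H = -39*7/3 = -91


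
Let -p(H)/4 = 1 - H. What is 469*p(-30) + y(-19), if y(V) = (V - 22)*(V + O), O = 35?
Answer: -58812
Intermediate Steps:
p(H) = -4 + 4*H (p(H) = -4*(1 - H) = -4 + 4*H)
y(V) = (-22 + V)*(35 + V) (y(V) = (V - 22)*(V + 35) = (-22 + V)*(35 + V))
469*p(-30) + y(-19) = 469*(-4 + 4*(-30)) + (-770 + (-19)² + 13*(-19)) = 469*(-4 - 120) + (-770 + 361 - 247) = 469*(-124) - 656 = -58156 - 656 = -58812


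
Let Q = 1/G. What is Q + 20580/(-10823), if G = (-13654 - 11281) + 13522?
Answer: -234890363/123522899 ≈ -1.9016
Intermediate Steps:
G = -11413 (G = -24935 + 13522 = -11413)
Q = -1/11413 (Q = 1/(-11413) = -1/11413 ≈ -8.7619e-5)
Q + 20580/(-10823) = -1/11413 + 20580/(-10823) = -1/11413 + 20580*(-1/10823) = -1/11413 - 20580/10823 = -234890363/123522899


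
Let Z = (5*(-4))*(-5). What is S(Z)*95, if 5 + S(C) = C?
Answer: 9025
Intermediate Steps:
Z = 100 (Z = -20*(-5) = 100)
S(C) = -5 + C
S(Z)*95 = (-5 + 100)*95 = 95*95 = 9025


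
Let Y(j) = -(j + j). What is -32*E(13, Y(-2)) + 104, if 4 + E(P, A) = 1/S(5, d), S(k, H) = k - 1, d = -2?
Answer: 224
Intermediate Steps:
S(k, H) = -1 + k
Y(j) = -2*j
E(P, A) = -15/4 (E(P, A) = -4 + 1/(-1 + 5) = -4 + 1/4 = -4 + ¼ = -15/4)
-32*E(13, Y(-2)) + 104 = -32*(-15/4) + 104 = 120 + 104 = 224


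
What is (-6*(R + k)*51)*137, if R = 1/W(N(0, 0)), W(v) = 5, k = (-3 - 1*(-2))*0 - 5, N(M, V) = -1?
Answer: 1006128/5 ≈ 2.0123e+5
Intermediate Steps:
k = -5 (k = (-3 + 2)*0 - 5 = -1*0 - 5 = 0 - 5 = -5)
R = ⅕ (R = 1/5 = 1*(⅕) = ⅕ ≈ 0.20000)
(-6*(R + k)*51)*137 = (-6*(⅕ - 5)*51)*137 = (-6*(-24/5)*51)*137 = ((144/5)*51)*137 = (7344/5)*137 = 1006128/5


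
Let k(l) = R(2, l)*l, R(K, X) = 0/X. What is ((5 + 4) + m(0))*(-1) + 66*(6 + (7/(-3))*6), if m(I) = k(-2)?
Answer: -537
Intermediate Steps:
R(K, X) = 0
k(l) = 0 (k(l) = 0*l = 0)
m(I) = 0
((5 + 4) + m(0))*(-1) + 66*(6 + (7/(-3))*6) = ((5 + 4) + 0)*(-1) + 66*(6 + (7/(-3))*6) = (9 + 0)*(-1) + 66*(6 + (7*(-⅓))*6) = 9*(-1) + 66*(6 - 7/3*6) = -9 + 66*(6 - 14) = -9 + 66*(-8) = -9 - 528 = -537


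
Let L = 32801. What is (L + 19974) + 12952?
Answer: 65727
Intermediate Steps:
(L + 19974) + 12952 = (32801 + 19974) + 12952 = 52775 + 12952 = 65727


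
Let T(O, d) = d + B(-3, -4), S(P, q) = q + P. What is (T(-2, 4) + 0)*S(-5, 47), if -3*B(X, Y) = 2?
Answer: 140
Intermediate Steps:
B(X, Y) = -2/3 (B(X, Y) = -1/3*2 = -2/3)
S(P, q) = P + q
T(O, d) = -2/3 + d (T(O, d) = d - 2/3 = -2/3 + d)
(T(-2, 4) + 0)*S(-5, 47) = ((-2/3 + 4) + 0)*(-5 + 47) = (10/3 + 0)*42 = (10/3)*42 = 140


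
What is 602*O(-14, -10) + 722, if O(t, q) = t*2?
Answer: -16134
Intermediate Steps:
O(t, q) = 2*t
602*O(-14, -10) + 722 = 602*(2*(-14)) + 722 = 602*(-28) + 722 = -16856 + 722 = -16134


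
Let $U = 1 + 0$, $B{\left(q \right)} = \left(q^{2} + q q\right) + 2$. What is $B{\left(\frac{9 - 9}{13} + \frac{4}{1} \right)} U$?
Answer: $34$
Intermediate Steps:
$B{\left(q \right)} = 2 + 2 q^{2}$ ($B{\left(q \right)} = \left(q^{2} + q^{2}\right) + 2 = 2 q^{2} + 2 = 2 + 2 q^{2}$)
$U = 1$
$B{\left(\frac{9 - 9}{13} + \frac{4}{1} \right)} U = \left(2 + 2 \left(\frac{9 - 9}{13} + \frac{4}{1}\right)^{2}\right) 1 = \left(2 + 2 \left(\left(9 - 9\right) \frac{1}{13} + 4 \cdot 1\right)^{2}\right) 1 = \left(2 + 2 \left(0 \cdot \frac{1}{13} + 4\right)^{2}\right) 1 = \left(2 + 2 \left(0 + 4\right)^{2}\right) 1 = \left(2 + 2 \cdot 4^{2}\right) 1 = \left(2 + 2 \cdot 16\right) 1 = \left(2 + 32\right) 1 = 34 \cdot 1 = 34$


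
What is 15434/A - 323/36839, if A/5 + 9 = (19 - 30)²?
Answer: 16717419/606760 ≈ 27.552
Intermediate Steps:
A = 560 (A = -45 + 5*(19 - 30)² = -45 + 5*(-11)² = -45 + 5*121 = -45 + 605 = 560)
15434/A - 323/36839 = 15434/560 - 323/36839 = 15434*(1/560) - 323*1/36839 = 7717/280 - 19/2167 = 16717419/606760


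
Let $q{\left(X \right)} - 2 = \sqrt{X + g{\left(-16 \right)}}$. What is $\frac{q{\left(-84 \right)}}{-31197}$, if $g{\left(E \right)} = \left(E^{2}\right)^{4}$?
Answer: $- \frac{2}{31197} - \frac{2 \sqrt{1073741803}}{31197} \approx -2.1008$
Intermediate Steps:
$g{\left(E \right)} = E^{8}$
$q{\left(X \right)} = 2 + \sqrt{4294967296 + X}$ ($q{\left(X \right)} = 2 + \sqrt{X + \left(-16\right)^{8}} = 2 + \sqrt{X + 4294967296} = 2 + \sqrt{4294967296 + X}$)
$\frac{q{\left(-84 \right)}}{-31197} = \frac{2 + \sqrt{4294967296 - 84}}{-31197} = \left(2 + \sqrt{4294967212}\right) \left(- \frac{1}{31197}\right) = \left(2 + 2 \sqrt{1073741803}\right) \left(- \frac{1}{31197}\right) = - \frac{2}{31197} - \frac{2 \sqrt{1073741803}}{31197}$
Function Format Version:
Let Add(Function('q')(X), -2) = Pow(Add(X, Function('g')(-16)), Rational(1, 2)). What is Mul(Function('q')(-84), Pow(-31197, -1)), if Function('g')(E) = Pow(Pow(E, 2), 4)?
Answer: Add(Rational(-2, 31197), Mul(Rational(-2, 31197), Pow(1073741803, Rational(1, 2)))) ≈ -2.1008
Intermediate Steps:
Function('g')(E) = Pow(E, 8)
Function('q')(X) = Add(2, Pow(Add(4294967296, X), Rational(1, 2))) (Function('q')(X) = Add(2, Pow(Add(X, Pow(-16, 8)), Rational(1, 2))) = Add(2, Pow(Add(X, 4294967296), Rational(1, 2))) = Add(2, Pow(Add(4294967296, X), Rational(1, 2))))
Mul(Function('q')(-84), Pow(-31197, -1)) = Mul(Add(2, Pow(Add(4294967296, -84), Rational(1, 2))), Pow(-31197, -1)) = Mul(Add(2, Pow(4294967212, Rational(1, 2))), Rational(-1, 31197)) = Mul(Add(2, Mul(2, Pow(1073741803, Rational(1, 2)))), Rational(-1, 31197)) = Add(Rational(-2, 31197), Mul(Rational(-2, 31197), Pow(1073741803, Rational(1, 2))))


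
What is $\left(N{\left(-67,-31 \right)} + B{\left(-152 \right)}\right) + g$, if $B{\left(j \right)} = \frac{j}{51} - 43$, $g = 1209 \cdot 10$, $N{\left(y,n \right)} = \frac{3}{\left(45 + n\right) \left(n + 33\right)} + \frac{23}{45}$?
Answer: $\frac{257996143}{21420} \approx 12045.0$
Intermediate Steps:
$N{\left(y,n \right)} = \frac{23}{45} + \frac{3}{\left(33 + n\right) \left(45 + n\right)}$ ($N{\left(y,n \right)} = \frac{3}{\left(45 + n\right) \left(33 + n\right)} + 23 \cdot \frac{1}{45} = \frac{3}{\left(33 + n\right) \left(45 + n\right)} + \frac{23}{45} = \frac{23}{45} + \frac{3}{\left(33 + n\right) \left(45 + n\right)}$)
$g = 12090$
$B{\left(j \right)} = -43 + \frac{j}{51}$ ($B{\left(j \right)} = j \frac{1}{51} - 43 = \frac{j}{51} - 43 = -43 + \frac{j}{51}$)
$\left(N{\left(-67,-31 \right)} + B{\left(-152 \right)}\right) + g = \left(\frac{34290 + 23 \left(-31\right)^{2} + 1794 \left(-31\right)}{45 \left(1485 + \left(-31\right)^{2} + 78 \left(-31\right)\right)} + \left(-43 + \frac{1}{51} \left(-152\right)\right)\right) + 12090 = \left(\frac{34290 + 23 \cdot 961 - 55614}{45 \left(1485 + 961 - 2418\right)} - \frac{2345}{51}\right) + 12090 = \left(\frac{34290 + 22103 - 55614}{45 \cdot 28} - \frac{2345}{51}\right) + 12090 = \left(\frac{1}{45} \cdot \frac{1}{28} \cdot 779 - \frac{2345}{51}\right) + 12090 = \left(\frac{779}{1260} - \frac{2345}{51}\right) + 12090 = - \frac{971657}{21420} + 12090 = \frac{257996143}{21420}$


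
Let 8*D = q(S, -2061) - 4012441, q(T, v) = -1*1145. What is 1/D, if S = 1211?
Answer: -4/2006793 ≈ -1.9932e-6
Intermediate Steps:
q(T, v) = -1145
D = -2006793/4 (D = (-1145 - 4012441)/8 = (1/8)*(-4013586) = -2006793/4 ≈ -5.0170e+5)
1/D = 1/(-2006793/4) = -4/2006793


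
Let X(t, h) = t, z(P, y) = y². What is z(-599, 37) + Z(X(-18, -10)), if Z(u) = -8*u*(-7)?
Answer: 361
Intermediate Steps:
Z(u) = 56*u
z(-599, 37) + Z(X(-18, -10)) = 37² + 56*(-18) = 1369 - 1008 = 361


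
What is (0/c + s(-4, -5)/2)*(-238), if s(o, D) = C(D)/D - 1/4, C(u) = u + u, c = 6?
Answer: -833/4 ≈ -208.25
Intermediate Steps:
C(u) = 2*u
s(o, D) = 7/4 (s(o, D) = (2*D)/D - 1/4 = 2 - 1*¼ = 2 - ¼ = 7/4)
(0/c + s(-4, -5)/2)*(-238) = (0/6 + (7/4)/2)*(-238) = (0*(⅙) + (7/4)*(½))*(-238) = (0 + 7/8)*(-238) = (7/8)*(-238) = -833/4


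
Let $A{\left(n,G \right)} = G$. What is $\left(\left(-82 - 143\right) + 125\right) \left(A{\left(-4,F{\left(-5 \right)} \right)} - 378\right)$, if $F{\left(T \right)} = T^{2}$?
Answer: $35300$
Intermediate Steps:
$\left(\left(-82 - 143\right) + 125\right) \left(A{\left(-4,F{\left(-5 \right)} \right)} - 378\right) = \left(\left(-82 - 143\right) + 125\right) \left(\left(-5\right)^{2} - 378\right) = \left(-225 + 125\right) \left(25 - 378\right) = \left(-100\right) \left(-353\right) = 35300$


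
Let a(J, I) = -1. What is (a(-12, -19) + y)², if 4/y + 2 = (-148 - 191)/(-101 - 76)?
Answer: 58081/25 ≈ 2323.2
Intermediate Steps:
y = -236/5 (y = 4/(-2 + (-148 - 191)/(-101 - 76)) = 4/(-2 - 339/(-177)) = 4/(-2 - 339*(-1/177)) = 4/(-2 + 113/59) = 4/(-5/59) = 4*(-59/5) = -236/5 ≈ -47.200)
(a(-12, -19) + y)² = (-1 - 236/5)² = (-241/5)² = 58081/25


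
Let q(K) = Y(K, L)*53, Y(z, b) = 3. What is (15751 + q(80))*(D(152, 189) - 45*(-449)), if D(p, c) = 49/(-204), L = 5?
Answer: 32788688305/102 ≈ 3.2146e+8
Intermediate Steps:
D(p, c) = -49/204 (D(p, c) = 49*(-1/204) = -49/204)
q(K) = 159 (q(K) = 3*53 = 159)
(15751 + q(80))*(D(152, 189) - 45*(-449)) = (15751 + 159)*(-49/204 - 45*(-449)) = 15910*(-49/204 + 20205) = 15910*(4121771/204) = 32788688305/102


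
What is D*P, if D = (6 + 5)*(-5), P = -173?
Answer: 9515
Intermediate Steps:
D = -55 (D = 11*(-5) = -55)
D*P = -55*(-173) = 9515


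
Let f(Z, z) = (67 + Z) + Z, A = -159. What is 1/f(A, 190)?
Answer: -1/251 ≈ -0.0039841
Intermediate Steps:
f(Z, z) = 67 + 2*Z
1/f(A, 190) = 1/(67 + 2*(-159)) = 1/(67 - 318) = 1/(-251) = -1/251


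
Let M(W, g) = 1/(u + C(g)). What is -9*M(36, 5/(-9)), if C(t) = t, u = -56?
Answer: 81/509 ≈ 0.15914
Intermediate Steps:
M(W, g) = 1/(-56 + g)
-9*M(36, 5/(-9)) = -9/(-56 + 5/(-9)) = -9/(-56 + 5*(-⅑)) = -9/(-56 - 5/9) = -9/(-509/9) = -9*(-9/509) = 81/509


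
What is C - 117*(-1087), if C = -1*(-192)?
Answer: 127371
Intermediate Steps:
C = 192
C - 117*(-1087) = 192 - 117*(-1087) = 192 + 127179 = 127371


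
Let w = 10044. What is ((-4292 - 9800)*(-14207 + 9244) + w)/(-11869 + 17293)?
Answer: 4371790/339 ≈ 12896.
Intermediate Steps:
((-4292 - 9800)*(-14207 + 9244) + w)/(-11869 + 17293) = ((-4292 - 9800)*(-14207 + 9244) + 10044)/(-11869 + 17293) = (-14092*(-4963) + 10044)/5424 = (69938596 + 10044)*(1/5424) = 69948640*(1/5424) = 4371790/339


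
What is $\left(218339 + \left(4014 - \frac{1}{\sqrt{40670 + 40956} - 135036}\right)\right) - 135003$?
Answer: $\frac{796397887654768}{9117319835} + \frac{\sqrt{81626}}{18234639670} \approx 87350.0$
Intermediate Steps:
$\left(218339 + \left(4014 - \frac{1}{\sqrt{40670 + 40956} - 135036}\right)\right) - 135003 = \left(218339 + \left(4014 - \frac{1}{\sqrt{81626} - 135036}\right)\right) - 135003 = \left(218339 + \left(4014 - \frac{1}{-135036 + \sqrt{81626}}\right)\right) - 135003 = \left(222353 - \frac{1}{-135036 + \sqrt{81626}}\right) - 135003 = 87350 - \frac{1}{-135036 + \sqrt{81626}}$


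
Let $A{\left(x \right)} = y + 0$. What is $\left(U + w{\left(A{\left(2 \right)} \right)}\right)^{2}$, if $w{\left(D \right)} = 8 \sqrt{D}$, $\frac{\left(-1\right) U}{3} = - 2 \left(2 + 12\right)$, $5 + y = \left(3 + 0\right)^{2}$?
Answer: $10000$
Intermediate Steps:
$y = 4$ ($y = -5 + \left(3 + 0\right)^{2} = -5 + 3^{2} = -5 + 9 = 4$)
$U = 84$ ($U = - 3 \left(- 2 \left(2 + 12\right)\right) = - 3 \left(\left(-2\right) 14\right) = \left(-3\right) \left(-28\right) = 84$)
$A{\left(x \right)} = 4$ ($A{\left(x \right)} = 4 + 0 = 4$)
$\left(U + w{\left(A{\left(2 \right)} \right)}\right)^{2} = \left(84 + 8 \sqrt{4}\right)^{2} = \left(84 + 8 \cdot 2\right)^{2} = \left(84 + 16\right)^{2} = 100^{2} = 10000$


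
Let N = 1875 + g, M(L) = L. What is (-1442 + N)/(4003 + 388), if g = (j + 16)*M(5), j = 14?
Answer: 583/4391 ≈ 0.13277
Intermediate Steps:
g = 150 (g = (14 + 16)*5 = 30*5 = 150)
N = 2025 (N = 1875 + 150 = 2025)
(-1442 + N)/(4003 + 388) = (-1442 + 2025)/(4003 + 388) = 583/4391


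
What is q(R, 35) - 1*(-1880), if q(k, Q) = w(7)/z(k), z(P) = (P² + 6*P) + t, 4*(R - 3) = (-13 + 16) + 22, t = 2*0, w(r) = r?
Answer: 4243272/2257 ≈ 1880.0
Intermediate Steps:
t = 0
R = 37/4 (R = 3 + ((-13 + 16) + 22)/4 = 3 + (3 + 22)/4 = 3 + (¼)*25 = 3 + 25/4 = 37/4 ≈ 9.2500)
z(P) = P² + 6*P (z(P) = (P² + 6*P) + 0 = P² + 6*P)
q(k, Q) = 7/(k*(6 + k)) (q(k, Q) = 7/((k*(6 + k))) = 7*(1/(k*(6 + k))) = 7/(k*(6 + k)))
q(R, 35) - 1*(-1880) = 7/((37/4)*(6 + 37/4)) - 1*(-1880) = 7*(4/37)/(61/4) + 1880 = 7*(4/37)*(4/61) + 1880 = 112/2257 + 1880 = 4243272/2257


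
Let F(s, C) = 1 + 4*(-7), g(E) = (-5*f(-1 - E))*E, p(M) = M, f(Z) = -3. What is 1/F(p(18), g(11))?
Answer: -1/27 ≈ -0.037037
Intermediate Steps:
g(E) = 15*E (g(E) = (-5*(-3))*E = 15*E)
F(s, C) = -27 (F(s, C) = 1 - 28 = -27)
1/F(p(18), g(11)) = 1/(-27) = -1/27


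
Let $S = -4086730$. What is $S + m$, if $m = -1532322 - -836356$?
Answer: $-4782696$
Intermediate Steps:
$m = -695966$ ($m = -1532322 + 836356 = -695966$)
$S + m = -4086730 - 695966 = -4782696$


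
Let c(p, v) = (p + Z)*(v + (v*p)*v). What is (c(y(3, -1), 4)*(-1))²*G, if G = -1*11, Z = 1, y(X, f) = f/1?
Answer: 0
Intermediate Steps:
y(X, f) = f (y(X, f) = f*1 = f)
c(p, v) = (1 + p)*(v + p*v²) (c(p, v) = (p + 1)*(v + (v*p)*v) = (1 + p)*(v + (p*v)*v) = (1 + p)*(v + p*v²))
G = -11
(c(y(3, -1), 4)*(-1))²*G = ((4*(1 - 1 - 1*4 + 4*(-1)²))*(-1))²*(-11) = ((4*(1 - 1 - 4 + 4*1))*(-1))²*(-11) = ((4*(1 - 1 - 4 + 4))*(-1))²*(-11) = ((4*0)*(-1))²*(-11) = (0*(-1))²*(-11) = 0²*(-11) = 0*(-11) = 0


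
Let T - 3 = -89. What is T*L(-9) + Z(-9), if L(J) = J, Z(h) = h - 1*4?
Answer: 761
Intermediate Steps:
Z(h) = -4 + h (Z(h) = h - 4 = -4 + h)
T = -86 (T = 3 - 89 = -86)
T*L(-9) + Z(-9) = -86*(-9) + (-4 - 9) = 774 - 13 = 761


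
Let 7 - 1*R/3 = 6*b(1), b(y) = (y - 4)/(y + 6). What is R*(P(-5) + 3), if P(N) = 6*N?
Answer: -5427/7 ≈ -775.29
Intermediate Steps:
b(y) = (-4 + y)/(6 + y)
R = 201/7 (R = 21 - 18*(-4 + 1)/(6 + 1) = 21 - 18*-3/7 = 21 - 18*(⅐)*(-3) = 21 - 18*(-3)/7 = 21 - 3*(-18/7) = 21 + 54/7 = 201/7 ≈ 28.714)
R*(P(-5) + 3) = 201*(6*(-5) + 3)/7 = 201*(-30 + 3)/7 = (201/7)*(-27) = -5427/7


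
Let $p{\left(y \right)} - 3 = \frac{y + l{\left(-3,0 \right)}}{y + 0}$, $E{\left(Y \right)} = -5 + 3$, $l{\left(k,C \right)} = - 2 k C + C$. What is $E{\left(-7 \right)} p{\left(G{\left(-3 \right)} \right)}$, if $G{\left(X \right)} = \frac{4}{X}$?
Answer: $-8$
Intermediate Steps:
$l{\left(k,C \right)} = C - 2 C k$ ($l{\left(k,C \right)} = - 2 C k + C = C - 2 C k$)
$E{\left(Y \right)} = -2$
$p{\left(y \right)} = 4$ ($p{\left(y \right)} = 3 + \frac{y + 0 \left(1 - -6\right)}{y + 0} = 3 + \frac{y + 0 \left(1 + 6\right)}{y} = 3 + \frac{y + 0 \cdot 7}{y} = 3 + \frac{y + 0}{y} = 3 + \frac{y}{y} = 3 + 1 = 4$)
$E{\left(-7 \right)} p{\left(G{\left(-3 \right)} \right)} = \left(-2\right) 4 = -8$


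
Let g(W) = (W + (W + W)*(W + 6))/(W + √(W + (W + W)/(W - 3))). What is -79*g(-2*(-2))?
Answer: -6636 + 3318*√3 ≈ -889.06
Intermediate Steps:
g(W) = (W + 2*W*(6 + W))/(W + √(W + 2*W/(-3 + W))) (g(W) = (W + (2*W)*(6 + W))/(W + √(W + (2*W)/(-3 + W))) = (W + 2*W*(6 + W))/(W + √(W + 2*W/(-3 + W))))
-79*g(-2*(-2)) = -79*(-2*(-2))*(13 + 2*(-2*(-2)))/(-2*(-2) + √((-2*(-2))*(-1 - 2*(-2))/(-3 - 2*(-2)))) = -316*(13 + 2*4)/(4 + √(4*(-1 + 4)/(-3 + 4))) = -316*(13 + 8)/(4 + √(4*3/1)) = -316*21/(4 + √(4*1*3)) = -316*21/(4 + √12) = -316*21/(4 + 2*√3) = -6636/(4 + 2*√3)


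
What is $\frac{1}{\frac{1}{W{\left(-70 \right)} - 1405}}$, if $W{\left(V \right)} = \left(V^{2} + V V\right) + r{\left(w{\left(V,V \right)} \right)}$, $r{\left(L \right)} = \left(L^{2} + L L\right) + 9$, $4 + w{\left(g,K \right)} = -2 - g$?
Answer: $16596$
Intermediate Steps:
$w{\left(g,K \right)} = -6 - g$ ($w{\left(g,K \right)} = -4 - \left(2 + g\right) = -6 - g$)
$r{\left(L \right)} = 9 + 2 L^{2}$ ($r{\left(L \right)} = \left(L^{2} + L^{2}\right) + 9 = 2 L^{2} + 9 = 9 + 2 L^{2}$)
$W{\left(V \right)} = 9 + 2 V^{2} + 2 \left(-6 - V\right)^{2}$ ($W{\left(V \right)} = \left(V^{2} + V V\right) + \left(9 + 2 \left(-6 - V\right)^{2}\right) = \left(V^{2} + V^{2}\right) + \left(9 + 2 \left(-6 - V\right)^{2}\right) = 2 V^{2} + \left(9 + 2 \left(-6 - V\right)^{2}\right) = 9 + 2 V^{2} + 2 \left(-6 - V\right)^{2}$)
$\frac{1}{\frac{1}{W{\left(-70 \right)} - 1405}} = \frac{1}{\frac{1}{\left(81 + 4 \left(-70\right)^{2} + 24 \left(-70\right)\right) - 1405}} = \frac{1}{\frac{1}{\left(81 + 4 \cdot 4900 - 1680\right) - 1405}} = \frac{1}{\frac{1}{\left(81 + 19600 - 1680\right) - 1405}} = \frac{1}{\frac{1}{18001 - 1405}} = \frac{1}{\frac{1}{16596}} = 16596$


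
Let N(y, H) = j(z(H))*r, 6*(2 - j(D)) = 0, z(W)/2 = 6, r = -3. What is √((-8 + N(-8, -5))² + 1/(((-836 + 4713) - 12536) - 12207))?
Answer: 3*√9481823390/20866 ≈ 14.000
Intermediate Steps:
z(W) = 12 (z(W) = 2*6 = 12)
j(D) = 2 (j(D) = 2 - ⅙*0 = 2 + 0 = 2)
N(y, H) = -6 (N(y, H) = 2*(-3) = -6)
√((-8 + N(-8, -5))² + 1/(((-836 + 4713) - 12536) - 12207)) = √((-8 - 6)² + 1/(((-836 + 4713) - 12536) - 12207)) = √((-14)² + 1/((3877 - 12536) - 12207)) = √(196 + 1/(-8659 - 12207)) = √(196 + 1/(-20866)) = √(196 - 1/20866) = √(4089735/20866) = 3*√9481823390/20866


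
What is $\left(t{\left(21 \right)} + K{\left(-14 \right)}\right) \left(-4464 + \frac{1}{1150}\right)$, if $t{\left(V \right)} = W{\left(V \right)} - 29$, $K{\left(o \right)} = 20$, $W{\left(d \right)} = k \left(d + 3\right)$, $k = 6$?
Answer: $- \frac{138607173}{230} \approx -6.0264 \cdot 10^{5}$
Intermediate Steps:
$W{\left(d \right)} = 18 + 6 d$ ($W{\left(d \right)} = 6 \left(d + 3\right) = 6 \left(3 + d\right) = 18 + 6 d$)
$t{\left(V \right)} = -11 + 6 V$ ($t{\left(V \right)} = \left(18 + 6 V\right) - 29 = -11 + 6 V$)
$\left(t{\left(21 \right)} + K{\left(-14 \right)}\right) \left(-4464 + \frac{1}{1150}\right) = \left(\left(-11 + 6 \cdot 21\right) + 20\right) \left(-4464 + \frac{1}{1150}\right) = \left(\left(-11 + 126\right) + 20\right) \left(-4464 + \frac{1}{1150}\right) = \left(115 + 20\right) \left(- \frac{5133599}{1150}\right) = 135 \left(- \frac{5133599}{1150}\right) = - \frac{138607173}{230}$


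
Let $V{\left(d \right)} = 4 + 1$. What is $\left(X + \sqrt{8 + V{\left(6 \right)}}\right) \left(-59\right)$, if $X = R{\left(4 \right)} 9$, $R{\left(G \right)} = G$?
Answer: $-2124 - 59 \sqrt{13} \approx -2336.7$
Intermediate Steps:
$V{\left(d \right)} = 5$
$X = 36$ ($X = 4 \cdot 9 = 36$)
$\left(X + \sqrt{8 + V{\left(6 \right)}}\right) \left(-59\right) = \left(36 + \sqrt{8 + 5}\right) \left(-59\right) = \left(36 + \sqrt{13}\right) \left(-59\right) = -2124 - 59 \sqrt{13}$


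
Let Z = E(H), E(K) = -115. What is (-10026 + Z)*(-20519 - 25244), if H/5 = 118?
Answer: 464082583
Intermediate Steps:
H = 590 (H = 5*118 = 590)
Z = -115
(-10026 + Z)*(-20519 - 25244) = (-10026 - 115)*(-20519 - 25244) = -10141*(-45763) = 464082583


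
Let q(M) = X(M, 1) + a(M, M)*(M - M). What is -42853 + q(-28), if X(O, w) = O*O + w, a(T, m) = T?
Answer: -42068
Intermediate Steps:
X(O, w) = w + O² (X(O, w) = O² + w = w + O²)
q(M) = 1 + M² (q(M) = (1 + M²) + M*(M - M) = (1 + M²) + M*0 = (1 + M²) + 0 = 1 + M²)
-42853 + q(-28) = -42853 + (1 + (-28)²) = -42853 + (1 + 784) = -42853 + 785 = -42068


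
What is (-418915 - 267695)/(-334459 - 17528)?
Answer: 228870/117329 ≈ 1.9507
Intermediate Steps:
(-418915 - 267695)/(-334459 - 17528) = -686610/(-351987) = -686610*(-1/351987) = 228870/117329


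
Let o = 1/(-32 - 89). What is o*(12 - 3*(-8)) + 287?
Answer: 34691/121 ≈ 286.70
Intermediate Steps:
o = -1/121 (o = 1/(-121) = -1/121 ≈ -0.0082645)
o*(12 - 3*(-8)) + 287 = -(12 - 3*(-8))/121 + 287 = -(12 + 24)/121 + 287 = -1/121*36 + 287 = -36/121 + 287 = 34691/121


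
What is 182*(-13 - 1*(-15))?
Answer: 364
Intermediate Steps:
182*(-13 - 1*(-15)) = 182*(-13 + 15) = 182*2 = 364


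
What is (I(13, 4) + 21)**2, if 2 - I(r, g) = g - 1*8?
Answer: 729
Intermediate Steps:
I(r, g) = 10 - g (I(r, g) = 2 - (g - 1*8) = 2 - (g - 8) = 2 - (-8 + g) = 2 + (8 - g) = 10 - g)
(I(13, 4) + 21)**2 = ((10 - 1*4) + 21)**2 = ((10 - 4) + 21)**2 = (6 + 21)**2 = 27**2 = 729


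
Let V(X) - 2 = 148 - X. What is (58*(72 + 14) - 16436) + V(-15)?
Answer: -11283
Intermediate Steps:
V(X) = 150 - X (V(X) = 2 + (148 - X) = 150 - X)
(58*(72 + 14) - 16436) + V(-15) = (58*(72 + 14) - 16436) + (150 - 1*(-15)) = (58*86 - 16436) + (150 + 15) = (4988 - 16436) + 165 = -11448 + 165 = -11283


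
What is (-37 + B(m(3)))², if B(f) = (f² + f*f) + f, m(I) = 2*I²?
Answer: 395641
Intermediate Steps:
B(f) = f + 2*f² (B(f) = (f² + f²) + f = 2*f² + f = f + 2*f²)
(-37 + B(m(3)))² = (-37 + (2*3²)*(1 + 2*(2*3²)))² = (-37 + (2*9)*(1 + 2*(2*9)))² = (-37 + 18*(1 + 2*18))² = (-37 + 18*(1 + 36))² = (-37 + 18*37)² = (-37 + 666)² = 629² = 395641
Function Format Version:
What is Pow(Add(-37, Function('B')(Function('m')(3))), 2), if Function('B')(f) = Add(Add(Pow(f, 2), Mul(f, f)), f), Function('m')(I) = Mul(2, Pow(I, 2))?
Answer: 395641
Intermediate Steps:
Function('B')(f) = Add(f, Mul(2, Pow(f, 2))) (Function('B')(f) = Add(Add(Pow(f, 2), Pow(f, 2)), f) = Add(Mul(2, Pow(f, 2)), f) = Add(f, Mul(2, Pow(f, 2))))
Pow(Add(-37, Function('B')(Function('m')(3))), 2) = Pow(Add(-37, Mul(Mul(2, Pow(3, 2)), Add(1, Mul(2, Mul(2, Pow(3, 2)))))), 2) = Pow(Add(-37, Mul(Mul(2, 9), Add(1, Mul(2, Mul(2, 9))))), 2) = Pow(Add(-37, Mul(18, Add(1, Mul(2, 18)))), 2) = Pow(Add(-37, Mul(18, Add(1, 36))), 2) = Pow(Add(-37, Mul(18, 37)), 2) = Pow(Add(-37, 666), 2) = Pow(629, 2) = 395641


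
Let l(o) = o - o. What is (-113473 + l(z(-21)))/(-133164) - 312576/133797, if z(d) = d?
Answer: -8813841161/5938981236 ≈ -1.4841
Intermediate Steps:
l(o) = 0
(-113473 + l(z(-21)))/(-133164) - 312576/133797 = (-113473 + 0)/(-133164) - 312576/133797 = -113473*(-1/133164) - 312576*1/133797 = 113473/133164 - 104192/44599 = -8813841161/5938981236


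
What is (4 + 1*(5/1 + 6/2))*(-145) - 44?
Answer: -1784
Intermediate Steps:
(4 + 1*(5/1 + 6/2))*(-145) - 44 = (4 + 1*(5*1 + 6*(1/2)))*(-145) - 44 = (4 + 1*(5 + 3))*(-145) - 44 = (4 + 1*8)*(-145) - 44 = (4 + 8)*(-145) - 44 = 12*(-145) - 44 = -1740 - 44 = -1784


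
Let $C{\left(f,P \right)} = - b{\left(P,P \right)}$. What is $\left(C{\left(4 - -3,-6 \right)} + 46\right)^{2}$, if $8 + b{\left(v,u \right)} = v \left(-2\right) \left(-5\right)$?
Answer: $12996$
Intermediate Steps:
$b{\left(v,u \right)} = -8 + 10 v$ ($b{\left(v,u \right)} = -8 + v \left(-2\right) \left(-5\right) = -8 + - 2 v \left(-5\right) = -8 + 10 v$)
$C{\left(f,P \right)} = 8 - 10 P$ ($C{\left(f,P \right)} = - (-8 + 10 P) = 8 - 10 P$)
$\left(C{\left(4 - -3,-6 \right)} + 46\right)^{2} = \left(\left(8 - -60\right) + 46\right)^{2} = \left(\left(8 + 60\right) + 46\right)^{2} = \left(68 + 46\right)^{2} = 114^{2} = 12996$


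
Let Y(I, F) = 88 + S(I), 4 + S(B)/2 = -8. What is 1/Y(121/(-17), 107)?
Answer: 1/64 ≈ 0.015625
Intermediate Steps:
S(B) = -24 (S(B) = -8 + 2*(-8) = -8 - 16 = -24)
Y(I, F) = 64 (Y(I, F) = 88 - 24 = 64)
1/Y(121/(-17), 107) = 1/64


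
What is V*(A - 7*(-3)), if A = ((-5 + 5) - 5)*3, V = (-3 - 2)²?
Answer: 150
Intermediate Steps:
V = 25 (V = (-5)² = 25)
A = -15 (A = (0 - 5)*3 = -5*3 = -15)
V*(A - 7*(-3)) = 25*(-15 - 7*(-3)) = 25*(-15 + 21) = 25*6 = 150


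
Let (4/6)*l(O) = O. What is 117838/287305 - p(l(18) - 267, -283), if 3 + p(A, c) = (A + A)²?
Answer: -66194092247/287305 ≈ -2.3040e+5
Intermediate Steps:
l(O) = 3*O/2
p(A, c) = -3 + 4*A² (p(A, c) = -3 + (A + A)² = -3 + (2*A)² = -3 + 4*A²)
117838/287305 - p(l(18) - 267, -283) = 117838/287305 - (-3 + 4*((3/2)*18 - 267)²) = 117838*(1/287305) - (-3 + 4*(27 - 267)²) = 117838/287305 - (-3 + 4*(-240)²) = 117838/287305 - (-3 + 4*57600) = 117838/287305 - (-3 + 230400) = 117838/287305 - 1*230397 = 117838/287305 - 230397 = -66194092247/287305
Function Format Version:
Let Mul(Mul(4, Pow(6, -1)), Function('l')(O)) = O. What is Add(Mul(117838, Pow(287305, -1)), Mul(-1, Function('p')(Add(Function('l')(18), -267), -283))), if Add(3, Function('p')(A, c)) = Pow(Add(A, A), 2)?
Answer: Rational(-66194092247, 287305) ≈ -2.3040e+5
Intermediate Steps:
Function('l')(O) = Mul(Rational(3, 2), O)
Function('p')(A, c) = Add(-3, Mul(4, Pow(A, 2))) (Function('p')(A, c) = Add(-3, Pow(Add(A, A), 2)) = Add(-3, Pow(Mul(2, A), 2)) = Add(-3, Mul(4, Pow(A, 2))))
Add(Mul(117838, Pow(287305, -1)), Mul(-1, Function('p')(Add(Function('l')(18), -267), -283))) = Add(Mul(117838, Pow(287305, -1)), Mul(-1, Add(-3, Mul(4, Pow(Add(Mul(Rational(3, 2), 18), -267), 2))))) = Add(Mul(117838, Rational(1, 287305)), Mul(-1, Add(-3, Mul(4, Pow(Add(27, -267), 2))))) = Add(Rational(117838, 287305), Mul(-1, Add(-3, Mul(4, Pow(-240, 2))))) = Add(Rational(117838, 287305), Mul(-1, Add(-3, Mul(4, 57600)))) = Add(Rational(117838, 287305), Mul(-1, Add(-3, 230400))) = Add(Rational(117838, 287305), Mul(-1, 230397)) = Add(Rational(117838, 287305), -230397) = Rational(-66194092247, 287305)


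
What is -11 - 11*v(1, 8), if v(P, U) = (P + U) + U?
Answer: -198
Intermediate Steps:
v(P, U) = P + 2*U
-11 - 11*v(1, 8) = -11 - 11*(1 + 2*8) = -11 - 11*(1 + 16) = -11 - 11*17 = -11 - 187 = -198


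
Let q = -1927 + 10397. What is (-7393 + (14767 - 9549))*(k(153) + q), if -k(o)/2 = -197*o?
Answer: -149535600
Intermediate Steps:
q = 8470
k(o) = 394*o (k(o) = -(-394)*o = 394*o)
(-7393 + (14767 - 9549))*(k(153) + q) = (-7393 + (14767 - 9549))*(394*153 + 8470) = (-7393 + 5218)*(60282 + 8470) = -2175*68752 = -149535600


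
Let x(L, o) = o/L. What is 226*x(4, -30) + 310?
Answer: -1385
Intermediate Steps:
226*x(4, -30) + 310 = 226*(-30/4) + 310 = 226*(-30*¼) + 310 = 226*(-15/2) + 310 = -1695 + 310 = -1385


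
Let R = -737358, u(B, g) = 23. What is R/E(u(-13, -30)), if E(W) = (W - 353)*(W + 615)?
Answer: 122893/35090 ≈ 3.5022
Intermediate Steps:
E(W) = (-353 + W)*(615 + W)
R/E(u(-13, -30)) = -737358/(-217095 + 23² + 262*23) = -737358/(-217095 + 529 + 6026) = -737358/(-210540) = -737358*(-1/210540) = 122893/35090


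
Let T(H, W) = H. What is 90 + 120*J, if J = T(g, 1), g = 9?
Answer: 1170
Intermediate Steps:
J = 9
90 + 120*J = 90 + 120*9 = 90 + 1080 = 1170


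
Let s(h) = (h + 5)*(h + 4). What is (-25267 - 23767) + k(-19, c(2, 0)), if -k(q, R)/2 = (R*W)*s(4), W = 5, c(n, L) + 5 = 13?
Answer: -54794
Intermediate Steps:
s(h) = (4 + h)*(5 + h) (s(h) = (5 + h)*(4 + h) = (4 + h)*(5 + h))
c(n, L) = 8 (c(n, L) = -5 + 13 = 8)
k(q, R) = -720*R (k(q, R) = -2*R*5*(20 + 4² + 9*4) = -2*5*R*(20 + 16 + 36) = -2*5*R*72 = -720*R)
(-25267 - 23767) + k(-19, c(2, 0)) = (-25267 - 23767) - 720*8 = -49034 - 5760 = -54794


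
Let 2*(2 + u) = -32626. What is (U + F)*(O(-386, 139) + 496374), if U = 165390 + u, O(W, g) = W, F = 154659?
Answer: 150648419192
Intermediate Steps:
u = -16315 (u = -2 + (½)*(-32626) = -2 - 16313 = -16315)
U = 149075 (U = 165390 - 16315 = 149075)
(U + F)*(O(-386, 139) + 496374) = (149075 + 154659)*(-386 + 496374) = 303734*495988 = 150648419192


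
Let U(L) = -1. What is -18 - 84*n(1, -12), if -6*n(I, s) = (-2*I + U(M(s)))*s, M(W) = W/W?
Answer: 486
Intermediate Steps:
M(W) = 1
n(I, s) = -s*(-1 - 2*I)/6 (n(I, s) = -(-2*I - 1)*s/6 = -(-1 - 2*I)*s/6 = -s*(-1 - 2*I)/6)
-18 - 84*n(1, -12) = -18 - 14*(-12)*(1 + 2*1) = -18 - 14*(-12)*(1 + 2) = -18 - 14*(-12)*3 = -18 - 84*(-6) = -18 + 504 = 486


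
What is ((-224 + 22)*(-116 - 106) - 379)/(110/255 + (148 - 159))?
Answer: -2267715/539 ≈ -4207.3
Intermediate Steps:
((-224 + 22)*(-116 - 106) - 379)/(110/255 + (148 - 159)) = (-202*(-222) - 379)/(110*(1/255) - 11) = (44844 - 379)/(22/51 - 11) = 44465/(-539/51) = 44465*(-51/539) = -2267715/539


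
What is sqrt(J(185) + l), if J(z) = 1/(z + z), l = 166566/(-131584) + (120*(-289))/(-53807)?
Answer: 11*I*sqrt(8565820315430183195)/40932061040 ≈ 0.78653*I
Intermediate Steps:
l = -2199541821/3540070144 (l = 166566*(-1/131584) - 34680*(-1/53807) = -83283/65792 + 34680/53807 = -2199541821/3540070144 ≈ -0.62133)
J(z) = 1/(2*z)
sqrt(J(185) + l) = sqrt((1/2)/185 - 2199541821/3540070144) = sqrt((1/2)*(1/185) - 2199541821/3540070144) = sqrt(1/370 - 2199541821/3540070144) = sqrt(-405145201813/654912976640) = 11*I*sqrt(8565820315430183195)/40932061040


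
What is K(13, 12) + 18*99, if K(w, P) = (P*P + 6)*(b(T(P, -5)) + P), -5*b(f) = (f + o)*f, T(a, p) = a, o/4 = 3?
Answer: -5058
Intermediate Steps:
o = 12 (o = 4*3 = 12)
b(f) = -f*(12 + f)/5 (b(f) = -(f + 12)*f/5 = -(12 + f)*f/5 = -f*(12 + f)/5)
K(w, P) = (6 + P**2)*(P - P*(12 + P)/5) (K(w, P) = (P*P + 6)*(-P*(12 + P)/5 + P) = (P**2 + 6)*(P - P*(12 + P)/5) = (6 + P**2)*(P - P*(12 + P)/5))
K(13, 12) + 18*99 = (1/5)*12*(-42 - 1*12**3 - 7*12**2 - 6*12) + 18*99 = (1/5)*12*(-42 - 1*1728 - 7*144 - 72) + 1782 = (1/5)*12*(-42 - 1728 - 1008 - 72) + 1782 = (1/5)*12*(-2850) + 1782 = -6840 + 1782 = -5058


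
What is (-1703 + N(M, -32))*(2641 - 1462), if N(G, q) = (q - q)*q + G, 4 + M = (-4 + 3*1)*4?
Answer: -2017269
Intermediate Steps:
M = -8 (M = -4 + (-4 + 3*1)*4 = -4 + (-4 + 3)*4 = -4 - 1*4 = -4 - 4 = -8)
N(G, q) = G (N(G, q) = 0*q + G = 0 + G = G)
(-1703 + N(M, -32))*(2641 - 1462) = (-1703 - 8)*(2641 - 1462) = -1711*1179 = -2017269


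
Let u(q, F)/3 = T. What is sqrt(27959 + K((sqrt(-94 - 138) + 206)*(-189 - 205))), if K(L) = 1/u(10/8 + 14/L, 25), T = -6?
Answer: sqrt(1006522)/6 ≈ 167.21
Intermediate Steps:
u(q, F) = -18 (u(q, F) = 3*(-6) = -18)
K(L) = -1/18 (K(L) = 1/(-18) = -1/18)
sqrt(27959 + K((sqrt(-94 - 138) + 206)*(-189 - 205))) = sqrt(27959 - 1/18) = sqrt(503261/18) = sqrt(1006522)/6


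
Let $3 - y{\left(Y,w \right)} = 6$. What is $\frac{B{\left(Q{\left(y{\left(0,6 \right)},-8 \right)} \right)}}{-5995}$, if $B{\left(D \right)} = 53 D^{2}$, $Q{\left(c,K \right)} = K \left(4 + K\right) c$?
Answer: $- \frac{488448}{5995} \approx -81.476$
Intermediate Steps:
$y{\left(Y,w \right)} = -3$ ($y{\left(Y,w \right)} = 3 - 6 = -3$)
$Q{\left(c,K \right)} = K c \left(4 + K\right)$
$\frac{B{\left(Q{\left(y{\left(0,6 \right)},-8 \right)} \right)}}{-5995} = \frac{53 \left(\left(-8\right) \left(-3\right) \left(4 - 8\right)\right)^{2}}{-5995} = 53 \left(\left(-8\right) \left(-3\right) \left(-4\right)\right)^{2} \left(- \frac{1}{5995}\right) = 53 \left(-96\right)^{2} \left(- \frac{1}{5995}\right) = 53 \cdot 9216 \left(- \frac{1}{5995}\right) = 488448 \left(- \frac{1}{5995}\right) = - \frac{488448}{5995}$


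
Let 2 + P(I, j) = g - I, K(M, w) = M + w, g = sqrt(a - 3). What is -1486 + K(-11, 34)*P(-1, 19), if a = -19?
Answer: -1509 + 23*I*sqrt(22) ≈ -1509.0 + 107.88*I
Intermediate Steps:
g = I*sqrt(22) (g = sqrt(-19 - 3) = sqrt(-22) = I*sqrt(22) ≈ 4.6904*I)
P(I, j) = -2 - I + I*sqrt(22) (P(I, j) = -2 + (I*sqrt(22) - I) = -2 + (-I + I*sqrt(22)) = -2 - I + I*sqrt(22))
-1486 + K(-11, 34)*P(-1, 19) = -1486 + (-11 + 34)*(-2 - 1*(-1) + I*sqrt(22)) = -1486 + 23*(-2 + 1 + I*sqrt(22)) = -1486 + 23*(-1 + I*sqrt(22)) = -1486 + (-23 + 23*I*sqrt(22)) = -1509 + 23*I*sqrt(22)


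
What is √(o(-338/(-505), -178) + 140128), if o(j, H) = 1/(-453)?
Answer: 17*√99500091/453 ≈ 374.34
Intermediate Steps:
o(j, H) = -1/453
√(o(-338/(-505), -178) + 140128) = √(-1/453 + 140128) = √(63477983/453) = 17*√99500091/453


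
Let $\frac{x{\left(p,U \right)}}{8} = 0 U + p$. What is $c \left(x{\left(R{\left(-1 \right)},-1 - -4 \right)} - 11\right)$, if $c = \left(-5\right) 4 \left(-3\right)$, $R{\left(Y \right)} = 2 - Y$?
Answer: $780$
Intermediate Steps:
$x{\left(p,U \right)} = 8 p$ ($x{\left(p,U \right)} = 8 \left(0 U + p\right) = 8 \left(0 + p\right) = 8 p$)
$c = 60$ ($c = \left(-20\right) \left(-3\right) = 60$)
$c \left(x{\left(R{\left(-1 \right)},-1 - -4 \right)} - 11\right) = 60 \left(8 \left(2 - -1\right) - 11\right) = 60 \left(8 \left(2 + 1\right) - 11\right) = 60 \left(8 \cdot 3 - 11\right) = 60 \left(24 - 11\right) = 60 \cdot 13 = 780$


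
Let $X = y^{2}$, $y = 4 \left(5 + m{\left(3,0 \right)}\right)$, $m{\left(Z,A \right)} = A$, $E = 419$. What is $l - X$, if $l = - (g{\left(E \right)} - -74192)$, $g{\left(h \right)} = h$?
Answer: $-75011$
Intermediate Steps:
$y = 20$ ($y = 4 \left(5 + 0\right) = 4 \cdot 5 = 20$)
$X = 400$ ($X = 20^{2} = 400$)
$l = -74611$ ($l = - (419 - -74192) = - (419 + 74192) = \left(-1\right) 74611 = -74611$)
$l - X = -74611 - 400 = -75011$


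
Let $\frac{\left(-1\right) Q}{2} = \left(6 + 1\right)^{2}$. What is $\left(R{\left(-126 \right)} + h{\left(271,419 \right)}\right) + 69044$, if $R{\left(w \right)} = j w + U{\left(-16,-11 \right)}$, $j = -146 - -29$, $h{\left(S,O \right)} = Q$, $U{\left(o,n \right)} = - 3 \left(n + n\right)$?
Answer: $83754$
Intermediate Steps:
$U{\left(o,n \right)} = - 6 n$ ($U{\left(o,n \right)} = - 3 \cdot 2 n = - 6 n$)
$Q = -98$ ($Q = - 2 \left(6 + 1\right)^{2} = - 2 \cdot 7^{2} = \left(-2\right) 49 = -98$)
$h{\left(S,O \right)} = -98$
$j = -117$ ($j = -146 + 29 = -117$)
$R{\left(w \right)} = 66 - 117 w$ ($R{\left(w \right)} = - 117 w - -66 = - 117 w + 66 = 66 - 117 w$)
$\left(R{\left(-126 \right)} + h{\left(271,419 \right)}\right) + 69044 = \left(\left(66 - -14742\right) - 98\right) + 69044 = \left(\left(66 + 14742\right) - 98\right) + 69044 = \left(14808 - 98\right) + 69044 = 14710 + 69044 = 83754$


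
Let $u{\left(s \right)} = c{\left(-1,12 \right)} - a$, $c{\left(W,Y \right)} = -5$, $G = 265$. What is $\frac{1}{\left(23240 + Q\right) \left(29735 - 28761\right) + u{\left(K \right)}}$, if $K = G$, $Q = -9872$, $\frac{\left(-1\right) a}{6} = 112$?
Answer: $\frac{1}{13021099} \approx 7.6798 \cdot 10^{-8}$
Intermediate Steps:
$a = -672$ ($a = \left(-6\right) 112 = -672$)
$K = 265$
$u{\left(s \right)} = 667$ ($u{\left(s \right)} = -5 - -672 = -5 + 672 = 667$)
$\frac{1}{\left(23240 + Q\right) \left(29735 - 28761\right) + u{\left(K \right)}} = \frac{1}{\left(23240 - 9872\right) \left(29735 - 28761\right) + 667} = \frac{1}{13368 \cdot 974 + 667} = \frac{1}{13020432 + 667} = \frac{1}{13021099}$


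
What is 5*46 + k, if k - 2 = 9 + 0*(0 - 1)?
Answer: 241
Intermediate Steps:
k = 11 (k = 2 + (9 + 0*(0 - 1)) = 2 + (9 + 0*(-1)) = 2 + (9 + 0) = 2 + 9 = 11)
5*46 + k = 5*46 + 11 = 230 + 11 = 241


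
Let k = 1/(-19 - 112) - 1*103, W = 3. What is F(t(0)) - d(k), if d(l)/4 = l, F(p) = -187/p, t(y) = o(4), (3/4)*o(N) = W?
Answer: 191407/524 ≈ 365.28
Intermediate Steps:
o(N) = 4 (o(N) = (4/3)*3 = 4)
t(y) = 4
k = -13494/131 (k = 1/(-131) - 103 = -1/131 - 103 = -13494/131 ≈ -103.01)
d(l) = 4*l
F(t(0)) - d(k) = -187/4 - 4*(-13494)/131 = -187*¼ - 1*(-53976/131) = -187/4 + 53976/131 = 191407/524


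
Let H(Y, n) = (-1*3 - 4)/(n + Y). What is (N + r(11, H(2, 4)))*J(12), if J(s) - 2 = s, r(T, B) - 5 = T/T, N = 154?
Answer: 2240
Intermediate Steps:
H(Y, n) = -7/(Y + n) (H(Y, n) = (-3 - 4)/(Y + n) = -7/(Y + n))
r(T, B) = 6 (r(T, B) = 5 + T/T = 5 + 1 = 6)
J(s) = 2 + s
(N + r(11, H(2, 4)))*J(12) = (154 + 6)*(2 + 12) = 160*14 = 2240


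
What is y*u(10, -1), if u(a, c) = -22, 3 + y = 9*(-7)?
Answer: 1452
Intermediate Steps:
y = -66 (y = -3 + 9*(-7) = -3 - 63 = -66)
y*u(10, -1) = -66*(-22) = 1452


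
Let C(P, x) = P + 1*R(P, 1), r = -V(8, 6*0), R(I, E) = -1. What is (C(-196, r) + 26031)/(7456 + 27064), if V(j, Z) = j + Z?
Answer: 12917/17260 ≈ 0.74838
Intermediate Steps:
V(j, Z) = Z + j
r = -8 (r = -(6*0 + 8) = -(0 + 8) = -1*8 = -8)
C(P, x) = -1 + P (C(P, x) = P + 1*(-1) = P - 1 = -1 + P)
(C(-196, r) + 26031)/(7456 + 27064) = ((-1 - 196) + 26031)/(7456 + 27064) = (-197 + 26031)/34520 = 25834*(1/34520) = 12917/17260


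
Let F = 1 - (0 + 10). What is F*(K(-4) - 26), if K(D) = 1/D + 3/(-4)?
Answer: 243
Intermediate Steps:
K(D) = -¾ + 1/D (K(D) = 1/D + 3*(-¼) = 1/D - ¾ = -¾ + 1/D)
F = -9 (F = 1 - 1*10 = 1 - 10 = -9)
F*(K(-4) - 26) = -9*((-¾ + 1/(-4)) - 26) = -9*((-¾ - ¼) - 26) = -9*(-1 - 26) = -9*(-27) = 243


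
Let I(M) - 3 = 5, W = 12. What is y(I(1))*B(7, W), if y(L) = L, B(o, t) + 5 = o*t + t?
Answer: 728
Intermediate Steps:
B(o, t) = -5 + t + o*t (B(o, t) = -5 + (o*t + t) = -5 + (t + o*t) = -5 + t + o*t)
I(M) = 8 (I(M) = 3 + 5 = 8)
y(I(1))*B(7, W) = 8*(-5 + 12 + 7*12) = 8*(-5 + 12 + 84) = 8*91 = 728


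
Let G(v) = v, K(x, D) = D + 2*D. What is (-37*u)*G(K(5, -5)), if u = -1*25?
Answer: -13875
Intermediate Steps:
u = -25
K(x, D) = 3*D
(-37*u)*G(K(5, -5)) = (-37*(-25))*(3*(-5)) = 925*(-15) = -13875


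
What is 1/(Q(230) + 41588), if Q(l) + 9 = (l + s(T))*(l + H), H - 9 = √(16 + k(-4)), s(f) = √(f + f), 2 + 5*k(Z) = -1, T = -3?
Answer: 5*I/(-√2310 - 1195*√6 + 482745*I + 230*I*√385) ≈ 1.0261e-5 - 6.2655e-8*I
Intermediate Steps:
k(Z) = -⅗ (k(Z) = -⅖ + (⅕)*(-1) = -⅖ - ⅕ = -⅗)
s(f) = √2*√f (s(f) = √(2*f) = √2*√f)
H = 9 + √385/5 (H = 9 + √(16 - ⅗) = 9 + √(77/5) = 9 + √385/5 ≈ 12.924)
Q(l) = -9 + (l + I*√6)*(9 + l + √385/5) (Q(l) = -9 + (l + √2*√(-3))*(l + (9 + √385/5)) = -9 + (l + √2*(I*√3))*(9 + l + √385/5) = -9 + (l + I*√6)*(9 + l + √385/5))
1/(Q(230) + 41588) = 1/((-9 + 230² + (⅕)*230*(45 + √385) + I*230*√6 + I*√6*(45 + √385)/5) + 41588) = 1/((-9 + 52900 + (2070 + 46*√385) + 230*I*√6 + I*√6*(45 + √385)/5) + 41588) = 1/((54961 + 46*√385 + 230*I*√6 + I*√6*(45 + √385)/5) + 41588) = 1/(96549 + 46*√385 + 230*I*√6 + I*√6*(45 + √385)/5)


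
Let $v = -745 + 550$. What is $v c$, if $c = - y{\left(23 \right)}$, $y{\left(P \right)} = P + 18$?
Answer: $7995$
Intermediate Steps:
$v = -195$
$y{\left(P \right)} = 18 + P$
$c = -41$ ($c = - (18 + 23) = \left(-1\right) 41 = -41$)
$v c = \left(-195\right) \left(-41\right) = 7995$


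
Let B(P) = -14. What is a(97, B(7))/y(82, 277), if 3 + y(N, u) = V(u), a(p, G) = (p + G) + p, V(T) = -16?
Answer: -180/19 ≈ -9.4737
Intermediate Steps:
a(p, G) = G + 2*p (a(p, G) = (G + p) + p = G + 2*p)
y(N, u) = -19 (y(N, u) = -3 - 16 = -19)
a(97, B(7))/y(82, 277) = (-14 + 2*97)/(-19) = (-14 + 194)*(-1/19) = 180*(-1/19) = -180/19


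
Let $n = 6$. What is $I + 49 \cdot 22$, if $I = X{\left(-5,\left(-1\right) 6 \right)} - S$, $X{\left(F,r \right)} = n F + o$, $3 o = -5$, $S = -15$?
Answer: $\frac{3184}{3} \approx 1061.3$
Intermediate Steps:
$o = - \frac{5}{3}$ ($o = \frac{1}{3} \left(-5\right) = - \frac{5}{3} \approx -1.6667$)
$X{\left(F,r \right)} = - \frac{5}{3} + 6 F$ ($X{\left(F,r \right)} = 6 F - \frac{5}{3} = - \frac{5}{3} + 6 F$)
$I = - \frac{50}{3}$ ($I = \left(- \frac{5}{3} + 6 \left(-5\right)\right) - -15 = \left(- \frac{5}{3} - 30\right) + 15 = - \frac{95}{3} + 15 = - \frac{50}{3} \approx -16.667$)
$I + 49 \cdot 22 = - \frac{50}{3} + 49 \cdot 22 = - \frac{50}{3} + 1078 = \frac{3184}{3}$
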